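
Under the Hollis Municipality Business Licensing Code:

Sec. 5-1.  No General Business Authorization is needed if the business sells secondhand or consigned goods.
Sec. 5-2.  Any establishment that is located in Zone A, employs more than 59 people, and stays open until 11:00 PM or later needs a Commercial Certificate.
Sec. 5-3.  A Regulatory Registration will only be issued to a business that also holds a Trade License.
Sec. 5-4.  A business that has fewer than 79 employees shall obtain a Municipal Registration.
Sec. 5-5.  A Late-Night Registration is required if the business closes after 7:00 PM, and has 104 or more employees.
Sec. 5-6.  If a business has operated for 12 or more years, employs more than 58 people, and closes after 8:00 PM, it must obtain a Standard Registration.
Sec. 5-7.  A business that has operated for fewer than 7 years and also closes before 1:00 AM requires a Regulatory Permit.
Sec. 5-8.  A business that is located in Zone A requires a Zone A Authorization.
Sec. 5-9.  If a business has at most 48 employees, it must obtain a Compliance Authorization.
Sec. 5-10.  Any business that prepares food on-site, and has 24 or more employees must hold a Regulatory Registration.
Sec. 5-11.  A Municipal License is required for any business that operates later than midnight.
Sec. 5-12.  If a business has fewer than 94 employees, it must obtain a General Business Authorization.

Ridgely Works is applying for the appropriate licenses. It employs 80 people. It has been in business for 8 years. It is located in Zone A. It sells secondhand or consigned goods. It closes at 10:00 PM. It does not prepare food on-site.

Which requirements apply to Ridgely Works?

Zone A Authorization

Sec. 5-1. sells secondhand or consigned goods → exempt from General Business Authorization.
Sec. 5-2. is located in Zone A; employees 80 > 59; closes 10:00 PM, at/before 11:00 PM → Commercial Certificate not required.
Sec. 5-3. Regulatory Registration is not required → no effect.
Sec. 5-4. employees 80 ≥ 79 → Municipal Registration not required.
Sec. 5-5. closes 10:00 PM, after 7:00 PM; employees 80 < 104 → Late-Night Registration not required.
Sec. 5-6. years in business 8 < 12; employees 80 > 58; closes 10:00 PM, after 8:00 PM → Standard Registration not required.
Sec. 5-7. years in business 8 ≥ 7; closes 10:00 PM, at/before 1:00 AM → Regulatory Permit not required.
Sec. 5-8. is located in Zone A → Zone A Authorization required.
Sec. 5-9. employees 80 > 48 → Compliance Authorization not required.
Sec. 5-10. does not prepare food on-site; employees 80 ≥ 24 → Regulatory Registration not required.
Sec. 5-11. closes 10:00 PM, at/before midnight → Municipal License not required.
Sec. 5-12. employees 80 < 94 → General Business Authorization required.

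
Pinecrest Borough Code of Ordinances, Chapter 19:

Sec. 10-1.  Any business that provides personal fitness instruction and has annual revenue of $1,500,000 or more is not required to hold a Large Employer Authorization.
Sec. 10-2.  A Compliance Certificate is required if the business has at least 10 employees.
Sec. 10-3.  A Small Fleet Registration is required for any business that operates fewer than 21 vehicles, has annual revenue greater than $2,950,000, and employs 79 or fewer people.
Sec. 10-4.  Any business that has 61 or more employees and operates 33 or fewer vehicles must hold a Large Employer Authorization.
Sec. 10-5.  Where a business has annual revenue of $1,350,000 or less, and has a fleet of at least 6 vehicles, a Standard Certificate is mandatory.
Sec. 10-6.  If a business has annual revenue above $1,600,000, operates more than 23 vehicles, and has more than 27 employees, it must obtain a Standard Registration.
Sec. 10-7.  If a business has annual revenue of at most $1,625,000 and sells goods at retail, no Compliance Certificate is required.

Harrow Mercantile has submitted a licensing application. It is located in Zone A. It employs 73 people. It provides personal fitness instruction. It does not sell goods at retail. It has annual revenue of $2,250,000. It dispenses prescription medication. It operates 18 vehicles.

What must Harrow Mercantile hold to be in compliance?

Compliance Certificate

Sec. 10-1. provides personal fitness instruction; revenue $2,250,000 ≥ $1,500,000 → exempt from Large Employer Authorization.
Sec. 10-2. employees 73 ≥ 10 → Compliance Certificate required.
Sec. 10-3. vehicles 18 < 21; revenue $2,250,000 ≤ $2,950,000; employees 73 ≤ 79 → Small Fleet Registration not required.
Sec. 10-4. employees 73 ≥ 61; vehicles 18 ≤ 33 → Large Employer Authorization required.
Sec. 10-5. revenue $2,250,000 > $1,350,000; vehicles 18 ≥ 6 → Standard Certificate not required.
Sec. 10-6. revenue $2,250,000 > $1,600,000; vehicles 18 ≤ 23; employees 73 > 27 → Standard Registration not required.
Sec. 10-7. revenue $2,250,000 > $1,625,000; does not sell goods at retail → Compliance Certificate exemption does not apply.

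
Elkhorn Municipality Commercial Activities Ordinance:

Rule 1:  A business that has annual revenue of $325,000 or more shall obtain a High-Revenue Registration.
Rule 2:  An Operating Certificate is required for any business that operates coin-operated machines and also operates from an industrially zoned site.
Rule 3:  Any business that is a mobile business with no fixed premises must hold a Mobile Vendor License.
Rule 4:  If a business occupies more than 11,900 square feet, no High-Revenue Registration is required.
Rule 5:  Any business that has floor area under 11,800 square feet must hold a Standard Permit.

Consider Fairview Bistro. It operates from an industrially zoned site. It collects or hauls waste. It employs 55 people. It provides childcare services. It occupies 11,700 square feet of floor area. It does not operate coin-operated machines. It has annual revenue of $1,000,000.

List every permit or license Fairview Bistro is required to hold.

High-Revenue Registration, Standard Permit

Rule 1: revenue $1,000,000 ≥ $325,000 → High-Revenue Registration required.
Rule 2: does not operate coin-operated machines; operates from an industrially zoned site → Operating Certificate not required.
Rule 3: operates from an industrially zoned site (not: is a mobile business with no fixed premises) → Mobile Vendor License not required.
Rule 4: floor area 11,700 square feet ≤ 11,900 square feet → High-Revenue Registration exemption does not apply.
Rule 5: floor area 11,700 square feet < 11,800 square feet → Standard Permit required.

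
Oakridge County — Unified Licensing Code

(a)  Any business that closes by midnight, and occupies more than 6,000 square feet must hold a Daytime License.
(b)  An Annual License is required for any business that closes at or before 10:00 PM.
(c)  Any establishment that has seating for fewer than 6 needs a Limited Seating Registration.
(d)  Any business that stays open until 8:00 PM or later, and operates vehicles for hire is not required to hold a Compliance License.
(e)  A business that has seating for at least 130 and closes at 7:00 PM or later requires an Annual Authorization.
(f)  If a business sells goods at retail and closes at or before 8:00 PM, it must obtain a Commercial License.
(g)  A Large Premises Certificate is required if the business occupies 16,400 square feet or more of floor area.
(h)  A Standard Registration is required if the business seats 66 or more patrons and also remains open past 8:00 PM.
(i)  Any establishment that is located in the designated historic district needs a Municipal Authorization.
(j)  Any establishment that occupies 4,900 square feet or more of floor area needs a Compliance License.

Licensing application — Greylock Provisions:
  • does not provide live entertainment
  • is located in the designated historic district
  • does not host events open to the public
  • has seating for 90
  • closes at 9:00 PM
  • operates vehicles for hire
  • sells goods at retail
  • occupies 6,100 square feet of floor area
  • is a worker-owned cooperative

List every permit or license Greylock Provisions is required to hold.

(a) closes 9:00 PM, at/before midnight; floor area 6,100 square feet > 6,000 square feet → Daytime License required.
(b) closes 9:00 PM, at/before 10:00 PM → Annual License required.
(c) seating 90 ≥ 6 → Limited Seating Registration not required.
(d) closes 9:00 PM, after 8:00 PM; operates vehicles for hire → exempt from Compliance License.
(e) seating 90 < 130; closes 9:00 PM, after 7:00 PM → Annual Authorization not required.
(f) sells goods at retail; closes 9:00 PM, after 8:00 PM → Commercial License not required.
(g) floor area 6,100 square feet < 16,400 square feet → Large Premises Certificate not required.
(h) seating 90 ≥ 66; closes 9:00 PM, after 8:00 PM → Standard Registration required.
(i) is located in the designated historic district → Municipal Authorization required.
(j) floor area 6,100 square feet ≥ 4,900 square feet → Compliance License required.

Annual License, Daytime License, Municipal Authorization, Standard Registration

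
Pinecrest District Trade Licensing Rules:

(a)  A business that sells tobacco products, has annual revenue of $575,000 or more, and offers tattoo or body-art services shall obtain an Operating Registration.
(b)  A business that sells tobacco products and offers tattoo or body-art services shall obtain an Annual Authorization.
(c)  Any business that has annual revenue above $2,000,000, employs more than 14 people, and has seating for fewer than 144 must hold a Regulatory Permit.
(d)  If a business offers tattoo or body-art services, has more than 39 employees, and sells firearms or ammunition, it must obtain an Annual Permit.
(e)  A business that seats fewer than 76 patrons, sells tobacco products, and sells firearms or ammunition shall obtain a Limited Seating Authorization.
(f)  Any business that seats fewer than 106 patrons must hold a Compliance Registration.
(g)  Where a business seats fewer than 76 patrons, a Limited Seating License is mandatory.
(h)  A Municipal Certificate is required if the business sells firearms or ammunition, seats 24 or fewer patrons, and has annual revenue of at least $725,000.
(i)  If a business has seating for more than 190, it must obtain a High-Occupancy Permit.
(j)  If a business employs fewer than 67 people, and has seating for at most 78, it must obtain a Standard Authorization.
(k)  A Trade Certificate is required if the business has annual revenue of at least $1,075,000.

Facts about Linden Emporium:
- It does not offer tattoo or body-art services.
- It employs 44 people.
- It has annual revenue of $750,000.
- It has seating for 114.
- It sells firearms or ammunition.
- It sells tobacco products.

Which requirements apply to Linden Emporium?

(a) sells tobacco products; revenue $750,000 ≥ $575,000; does not offer tattoo or body-art services → Operating Registration not required.
(b) sells tobacco products; does not offer tattoo or body-art services → Annual Authorization not required.
(c) revenue $750,000 ≤ $2,000,000; employees 44 > 14; seating 114 < 144 → Regulatory Permit not required.
(d) does not offer tattoo or body-art services; employees 44 > 39; sells firearms or ammunition → Annual Permit not required.
(e) seating 114 ≥ 76; sells tobacco products; sells firearms or ammunition → Limited Seating Authorization not required.
(f) seating 114 ≥ 106 → Compliance Registration not required.
(g) seating 114 ≥ 76 → Limited Seating License not required.
(h) sells firearms or ammunition; seating 114 > 24; revenue $750,000 ≥ $725,000 → Municipal Certificate not required.
(i) seating 114 ≤ 190 → High-Occupancy Permit not required.
(j) employees 44 < 67; seating 114 > 78 → Standard Authorization not required.
(k) revenue $750,000 < $1,075,000 → Trade Certificate not required.

None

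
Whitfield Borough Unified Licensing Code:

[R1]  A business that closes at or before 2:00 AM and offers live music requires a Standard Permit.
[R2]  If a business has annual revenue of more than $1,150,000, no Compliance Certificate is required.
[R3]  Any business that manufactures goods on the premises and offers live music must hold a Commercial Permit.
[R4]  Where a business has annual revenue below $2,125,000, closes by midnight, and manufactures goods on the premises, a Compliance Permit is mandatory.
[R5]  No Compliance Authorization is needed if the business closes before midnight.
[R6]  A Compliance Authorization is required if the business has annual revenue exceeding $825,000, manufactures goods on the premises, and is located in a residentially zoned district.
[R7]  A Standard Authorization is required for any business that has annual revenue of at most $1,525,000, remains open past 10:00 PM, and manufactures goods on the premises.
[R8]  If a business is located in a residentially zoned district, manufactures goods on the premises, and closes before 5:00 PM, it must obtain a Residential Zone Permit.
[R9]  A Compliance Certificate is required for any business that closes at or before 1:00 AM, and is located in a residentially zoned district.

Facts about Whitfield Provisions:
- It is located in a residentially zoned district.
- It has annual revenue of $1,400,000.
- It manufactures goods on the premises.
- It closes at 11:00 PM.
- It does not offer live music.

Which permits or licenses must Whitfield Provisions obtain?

[R1] closes 11:00 PM, at/before 2:00 AM; does not offer live music → Standard Permit not required.
[R2] revenue $1,400,000 > $1,150,000 → exempt from Compliance Certificate.
[R3] manufactures goods on the premises; does not offer live music → Commercial Permit not required.
[R4] revenue $1,400,000 < $2,125,000; closes 11:00 PM, at/before midnight; manufactures goods on the premises → Compliance Permit required.
[R5] closes 11:00 PM, at/before midnight → exempt from Compliance Authorization.
[R6] revenue $1,400,000 > $825,000; manufactures goods on the premises; is located in a residentially zoned district → Compliance Authorization required.
[R7] revenue $1,400,000 ≤ $1,525,000; closes 11:00 PM, after 10:00 PM; manufactures goods on the premises → Standard Authorization required.
[R8] is located in a residentially zoned district; manufactures goods on the premises; closes 11:00 PM, after 5:00 PM → Residential Zone Permit not required.
[R9] closes 11:00 PM, at/before 1:00 AM; is located in a residentially zoned district → Compliance Certificate required.

Compliance Permit, Standard Authorization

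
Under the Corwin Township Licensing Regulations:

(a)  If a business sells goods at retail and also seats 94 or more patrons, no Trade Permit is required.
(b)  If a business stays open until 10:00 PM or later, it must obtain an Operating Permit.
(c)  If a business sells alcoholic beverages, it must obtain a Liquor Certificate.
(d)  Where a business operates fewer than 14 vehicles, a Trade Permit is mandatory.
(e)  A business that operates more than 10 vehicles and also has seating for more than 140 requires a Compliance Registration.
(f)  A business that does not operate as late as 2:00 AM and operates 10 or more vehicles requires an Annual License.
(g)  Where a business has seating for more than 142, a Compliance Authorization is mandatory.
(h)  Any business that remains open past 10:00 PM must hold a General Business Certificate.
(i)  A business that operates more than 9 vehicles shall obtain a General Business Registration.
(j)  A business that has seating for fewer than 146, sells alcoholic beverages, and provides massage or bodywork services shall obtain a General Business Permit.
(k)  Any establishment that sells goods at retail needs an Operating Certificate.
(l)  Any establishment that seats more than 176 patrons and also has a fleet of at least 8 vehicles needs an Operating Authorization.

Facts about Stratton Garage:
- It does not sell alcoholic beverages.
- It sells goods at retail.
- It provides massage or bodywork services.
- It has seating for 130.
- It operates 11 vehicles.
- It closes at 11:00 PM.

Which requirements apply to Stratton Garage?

Annual License, General Business Certificate, General Business Registration, Operating Certificate, Operating Permit

(a) sells goods at retail; seating 130 ≥ 94 → exempt from Trade Permit.
(b) closes 11:00 PM, after 10:00 PM → Operating Permit required.
(c) does not sell alcoholic beverages → Liquor Certificate not required.
(d) vehicles 11 < 14 → Trade Permit required.
(e) vehicles 11 > 10; seating 130 ≤ 140 → Compliance Registration not required.
(f) closes 11:00 PM, at/before 2:00 AM; vehicles 11 ≥ 10 → Annual License required.
(g) seating 130 ≤ 142 → Compliance Authorization not required.
(h) closes 11:00 PM, after 10:00 PM → General Business Certificate required.
(i) vehicles 11 > 9 → General Business Registration required.
(j) seating 130 < 146; does not sell alcoholic beverages; provides massage or bodywork services → General Business Permit not required.
(k) sells goods at retail → Operating Certificate required.
(l) seating 130 ≤ 176; vehicles 11 ≥ 8 → Operating Authorization not required.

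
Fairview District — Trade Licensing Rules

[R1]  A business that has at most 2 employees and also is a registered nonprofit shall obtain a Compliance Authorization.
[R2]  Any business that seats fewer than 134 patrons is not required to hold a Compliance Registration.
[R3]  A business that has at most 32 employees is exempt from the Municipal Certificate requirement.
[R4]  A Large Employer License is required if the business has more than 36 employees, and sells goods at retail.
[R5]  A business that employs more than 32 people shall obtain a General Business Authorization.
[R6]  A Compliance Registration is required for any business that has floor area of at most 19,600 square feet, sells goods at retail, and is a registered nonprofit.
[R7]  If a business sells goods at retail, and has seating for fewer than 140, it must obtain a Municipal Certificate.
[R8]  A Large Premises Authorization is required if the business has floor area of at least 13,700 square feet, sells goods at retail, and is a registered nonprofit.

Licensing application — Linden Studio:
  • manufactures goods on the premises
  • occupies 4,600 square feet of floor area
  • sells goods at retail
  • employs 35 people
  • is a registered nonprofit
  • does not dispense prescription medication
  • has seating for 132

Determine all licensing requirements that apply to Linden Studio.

[R1] employees 35 > 2; is a registered nonprofit → Compliance Authorization not required.
[R2] seating 132 < 134 → exempt from Compliance Registration.
[R3] employees 35 > 32 → Municipal Certificate exemption does not apply.
[R4] employees 35 ≤ 36; sells goods at retail → Large Employer License not required.
[R5] employees 35 > 32 → General Business Authorization required.
[R6] floor area 4,600 square feet ≤ 19,600 square feet; sells goods at retail; is a registered nonprofit → Compliance Registration required.
[R7] sells goods at retail; seating 132 < 140 → Municipal Certificate required.
[R8] floor area 4,600 square feet < 13,700 square feet; sells goods at retail; is a registered nonprofit → Large Premises Authorization not required.

General Business Authorization, Municipal Certificate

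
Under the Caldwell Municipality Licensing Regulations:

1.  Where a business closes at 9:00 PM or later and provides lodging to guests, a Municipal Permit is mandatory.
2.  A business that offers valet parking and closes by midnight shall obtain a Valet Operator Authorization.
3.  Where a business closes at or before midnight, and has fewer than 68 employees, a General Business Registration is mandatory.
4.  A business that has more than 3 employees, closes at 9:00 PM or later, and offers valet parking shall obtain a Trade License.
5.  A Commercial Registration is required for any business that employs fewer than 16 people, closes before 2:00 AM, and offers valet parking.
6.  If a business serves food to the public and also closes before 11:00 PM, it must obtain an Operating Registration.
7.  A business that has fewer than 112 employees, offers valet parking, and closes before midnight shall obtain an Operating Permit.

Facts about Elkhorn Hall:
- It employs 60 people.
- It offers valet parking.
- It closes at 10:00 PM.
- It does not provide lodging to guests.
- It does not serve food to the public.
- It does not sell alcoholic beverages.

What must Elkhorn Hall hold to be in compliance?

1. closes 10:00 PM, after 9:00 PM; does not provide lodging to guests → Municipal Permit not required.
2. offers valet parking; closes 10:00 PM, at/before midnight → Valet Operator Authorization required.
3. closes 10:00 PM, at/before midnight; employees 60 < 68 → General Business Registration required.
4. employees 60 > 3; closes 10:00 PM, after 9:00 PM; offers valet parking → Trade License required.
5. employees 60 ≥ 16; closes 10:00 PM, at/before 2:00 AM; offers valet parking → Commercial Registration not required.
6. does not serve food to the public; closes 10:00 PM, at/before 11:00 PM → Operating Registration not required.
7. employees 60 < 112; offers valet parking; closes 10:00 PM, at/before midnight → Operating Permit required.

General Business Registration, Operating Permit, Trade License, Valet Operator Authorization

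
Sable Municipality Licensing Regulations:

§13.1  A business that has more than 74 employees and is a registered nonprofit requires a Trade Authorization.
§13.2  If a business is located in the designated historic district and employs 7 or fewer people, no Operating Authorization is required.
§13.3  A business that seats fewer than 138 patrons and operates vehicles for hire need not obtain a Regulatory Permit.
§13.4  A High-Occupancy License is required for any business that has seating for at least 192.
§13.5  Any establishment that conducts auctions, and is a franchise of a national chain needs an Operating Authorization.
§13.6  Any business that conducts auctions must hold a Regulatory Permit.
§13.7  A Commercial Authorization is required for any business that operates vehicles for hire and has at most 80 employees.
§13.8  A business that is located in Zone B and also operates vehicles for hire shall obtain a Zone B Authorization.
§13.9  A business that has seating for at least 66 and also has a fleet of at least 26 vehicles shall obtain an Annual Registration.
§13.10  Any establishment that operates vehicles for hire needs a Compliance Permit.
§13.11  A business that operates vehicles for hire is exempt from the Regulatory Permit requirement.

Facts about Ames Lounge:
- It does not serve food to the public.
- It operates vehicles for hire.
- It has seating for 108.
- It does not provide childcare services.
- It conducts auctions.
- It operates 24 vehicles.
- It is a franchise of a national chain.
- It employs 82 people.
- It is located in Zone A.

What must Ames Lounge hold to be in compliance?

§13.1 employees 82 > 74; is a franchise of a national chain (not: is a registered nonprofit) → Trade Authorization not required.
§13.2 is located in Zone A (not: is located in the designated historic district); employees 82 > 7 → Operating Authorization exemption does not apply.
§13.3 seating 108 < 138; operates vehicles for hire → exempt from Regulatory Permit.
§13.4 seating 108 < 192 → High-Occupancy License not required.
§13.5 conducts auctions; is a franchise of a national chain → Operating Authorization required.
§13.6 conducts auctions → Regulatory Permit required.
§13.7 operates vehicles for hire; employees 82 > 80 → Commercial Authorization not required.
§13.8 is located in Zone A (not: is located in Zone B); operates vehicles for hire → Zone B Authorization not required.
§13.9 seating 108 ≥ 66; vehicles 24 < 26 → Annual Registration not required.
§13.10 operates vehicles for hire → Compliance Permit required.
§13.11 operates vehicles for hire → exempt from Regulatory Permit.

Compliance Permit, Operating Authorization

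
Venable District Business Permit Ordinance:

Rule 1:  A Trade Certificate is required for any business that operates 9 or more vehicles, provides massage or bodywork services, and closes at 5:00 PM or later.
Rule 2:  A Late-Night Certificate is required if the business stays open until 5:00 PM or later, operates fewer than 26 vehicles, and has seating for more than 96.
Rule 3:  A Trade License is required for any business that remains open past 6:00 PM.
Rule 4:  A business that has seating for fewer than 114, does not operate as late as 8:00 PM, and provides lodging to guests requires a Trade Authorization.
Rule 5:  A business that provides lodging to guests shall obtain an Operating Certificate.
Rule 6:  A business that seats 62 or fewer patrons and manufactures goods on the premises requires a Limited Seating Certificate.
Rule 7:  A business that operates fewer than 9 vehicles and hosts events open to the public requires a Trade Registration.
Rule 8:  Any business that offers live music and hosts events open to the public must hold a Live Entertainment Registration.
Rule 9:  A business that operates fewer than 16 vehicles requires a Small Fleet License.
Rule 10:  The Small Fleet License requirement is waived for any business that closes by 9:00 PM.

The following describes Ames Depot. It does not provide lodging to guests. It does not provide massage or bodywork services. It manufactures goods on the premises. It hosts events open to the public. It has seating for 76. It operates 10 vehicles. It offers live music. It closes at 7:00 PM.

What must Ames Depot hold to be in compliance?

Rule 1: vehicles 10 ≥ 9; does not provide massage or bodywork services; closes 7:00 PM, after 5:00 PM → Trade Certificate not required.
Rule 2: closes 7:00 PM, after 5:00 PM; vehicles 10 < 26; seating 76 ≤ 96 → Late-Night Certificate not required.
Rule 3: closes 7:00 PM, after 6:00 PM → Trade License required.
Rule 4: seating 76 < 114; closes 7:00 PM, at/before 8:00 PM; does not provide lodging to guests → Trade Authorization not required.
Rule 5: does not provide lodging to guests → Operating Certificate not required.
Rule 6: seating 76 > 62; manufactures goods on the premises → Limited Seating Certificate not required.
Rule 7: vehicles 10 ≥ 9; hosts events open to the public → Trade Registration not required.
Rule 8: offers live music; hosts events open to the public → Live Entertainment Registration required.
Rule 9: vehicles 10 < 16 → Small Fleet License required.
Rule 10: closes 7:00 PM, at/before 9:00 PM → exempt from Small Fleet License.

Live Entertainment Registration, Trade License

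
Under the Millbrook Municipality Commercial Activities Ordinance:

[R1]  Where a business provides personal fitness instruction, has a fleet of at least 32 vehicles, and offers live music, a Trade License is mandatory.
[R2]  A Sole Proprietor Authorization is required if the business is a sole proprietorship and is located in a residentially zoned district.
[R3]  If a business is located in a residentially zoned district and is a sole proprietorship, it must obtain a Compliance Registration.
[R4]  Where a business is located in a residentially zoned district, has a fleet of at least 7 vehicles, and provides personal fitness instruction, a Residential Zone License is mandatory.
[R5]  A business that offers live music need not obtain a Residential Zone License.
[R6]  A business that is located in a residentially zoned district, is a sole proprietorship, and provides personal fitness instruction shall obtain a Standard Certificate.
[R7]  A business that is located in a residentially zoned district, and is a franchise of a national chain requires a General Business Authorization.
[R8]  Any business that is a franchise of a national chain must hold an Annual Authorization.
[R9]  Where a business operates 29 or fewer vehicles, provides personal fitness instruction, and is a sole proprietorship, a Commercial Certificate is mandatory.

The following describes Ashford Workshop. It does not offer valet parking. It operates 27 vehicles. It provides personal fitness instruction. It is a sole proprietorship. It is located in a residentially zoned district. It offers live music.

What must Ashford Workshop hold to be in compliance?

[R1] provides personal fitness instruction; vehicles 27 < 32; offers live music → Trade License not required.
[R2] is a sole proprietorship; is located in a residentially zoned district → Sole Proprietor Authorization required.
[R3] is located in a residentially zoned district; is a sole proprietorship → Compliance Registration required.
[R4] is located in a residentially zoned district; vehicles 27 ≥ 7; provides personal fitness instruction → Residential Zone License required.
[R5] offers live music → exempt from Residential Zone License.
[R6] is located in a residentially zoned district; is a sole proprietorship; provides personal fitness instruction → Standard Certificate required.
[R7] is located in a residentially zoned district; is a sole proprietorship (not: is a franchise of a national chain) → General Business Authorization not required.
[R8] is a sole proprietorship (not: is a franchise of a national chain) → Annual Authorization not required.
[R9] vehicles 27 ≤ 29; provides personal fitness instruction; is a sole proprietorship → Commercial Certificate required.

Commercial Certificate, Compliance Registration, Sole Proprietor Authorization, Standard Certificate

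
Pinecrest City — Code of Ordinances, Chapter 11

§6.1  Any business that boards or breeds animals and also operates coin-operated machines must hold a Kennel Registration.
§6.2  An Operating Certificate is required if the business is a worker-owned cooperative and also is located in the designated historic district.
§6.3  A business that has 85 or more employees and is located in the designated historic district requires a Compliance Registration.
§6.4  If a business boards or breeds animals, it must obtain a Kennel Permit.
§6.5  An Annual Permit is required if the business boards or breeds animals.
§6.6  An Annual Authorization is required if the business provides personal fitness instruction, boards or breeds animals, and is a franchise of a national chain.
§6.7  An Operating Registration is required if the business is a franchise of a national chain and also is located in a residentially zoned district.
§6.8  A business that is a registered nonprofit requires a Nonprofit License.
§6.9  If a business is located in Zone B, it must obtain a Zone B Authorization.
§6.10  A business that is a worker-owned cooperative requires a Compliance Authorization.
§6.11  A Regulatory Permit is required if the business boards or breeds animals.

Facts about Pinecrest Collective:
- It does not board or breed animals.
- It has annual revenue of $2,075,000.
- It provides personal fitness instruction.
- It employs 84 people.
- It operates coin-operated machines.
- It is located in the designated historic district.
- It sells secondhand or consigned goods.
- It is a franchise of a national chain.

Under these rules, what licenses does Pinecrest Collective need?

§6.1 does not board or breed animals; operates coin-operated machines → Kennel Registration not required.
§6.2 is a franchise of a national chain (not: is a worker-owned cooperative); is located in the designated historic district → Operating Certificate not required.
§6.3 employees 84 < 85; is located in the designated historic district → Compliance Registration not required.
§6.4 does not board or breed animals → Kennel Permit not required.
§6.5 does not board or breed animals → Annual Permit not required.
§6.6 provides personal fitness instruction; does not board or breed animals; is a franchise of a national chain → Annual Authorization not required.
§6.7 is a franchise of a national chain; is located in the designated historic district (not: is located in a residentially zoned district) → Operating Registration not required.
§6.8 is a franchise of a national chain (not: is a registered nonprofit) → Nonprofit License not required.
§6.9 is located in the designated historic district (not: is located in Zone B) → Zone B Authorization not required.
§6.10 is a franchise of a national chain (not: is a worker-owned cooperative) → Compliance Authorization not required.
§6.11 does not board or breed animals → Regulatory Permit not required.

None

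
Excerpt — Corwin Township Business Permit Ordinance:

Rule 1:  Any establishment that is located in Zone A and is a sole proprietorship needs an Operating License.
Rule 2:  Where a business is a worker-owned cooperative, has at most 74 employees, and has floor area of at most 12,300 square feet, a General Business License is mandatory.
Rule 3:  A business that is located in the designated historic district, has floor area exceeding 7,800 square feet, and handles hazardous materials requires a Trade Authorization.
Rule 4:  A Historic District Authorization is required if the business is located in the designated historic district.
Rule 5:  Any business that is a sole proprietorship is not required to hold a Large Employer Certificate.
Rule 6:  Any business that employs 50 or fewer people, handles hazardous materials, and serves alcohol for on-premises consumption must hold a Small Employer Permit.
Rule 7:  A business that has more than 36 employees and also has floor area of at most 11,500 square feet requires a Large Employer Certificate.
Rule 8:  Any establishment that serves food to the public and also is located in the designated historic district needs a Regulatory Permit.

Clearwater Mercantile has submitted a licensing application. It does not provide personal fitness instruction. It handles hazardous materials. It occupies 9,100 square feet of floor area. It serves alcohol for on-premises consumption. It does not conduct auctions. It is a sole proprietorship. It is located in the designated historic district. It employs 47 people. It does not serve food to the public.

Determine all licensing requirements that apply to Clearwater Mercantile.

Rule 1: is located in the designated historic district (not: is located in Zone A); is a sole proprietorship → Operating License not required.
Rule 2: is a sole proprietorship (not: is a worker-owned cooperative); employees 47 ≤ 74; floor area 9,100 square feet ≤ 12,300 square feet → General Business License not required.
Rule 3: is located in the designated historic district; floor area 9,100 square feet > 7,800 square feet; handles hazardous materials → Trade Authorization required.
Rule 4: is located in the designated historic district → Historic District Authorization required.
Rule 5: is a sole proprietorship → exempt from Large Employer Certificate.
Rule 6: employees 47 ≤ 50; handles hazardous materials; serves alcohol for on-premises consumption → Small Employer Permit required.
Rule 7: employees 47 > 36; floor area 9,100 square feet ≤ 11,500 square feet → Large Employer Certificate required.
Rule 8: does not serve food to the public; is located in the designated historic district → Regulatory Permit not required.

Historic District Authorization, Small Employer Permit, Trade Authorization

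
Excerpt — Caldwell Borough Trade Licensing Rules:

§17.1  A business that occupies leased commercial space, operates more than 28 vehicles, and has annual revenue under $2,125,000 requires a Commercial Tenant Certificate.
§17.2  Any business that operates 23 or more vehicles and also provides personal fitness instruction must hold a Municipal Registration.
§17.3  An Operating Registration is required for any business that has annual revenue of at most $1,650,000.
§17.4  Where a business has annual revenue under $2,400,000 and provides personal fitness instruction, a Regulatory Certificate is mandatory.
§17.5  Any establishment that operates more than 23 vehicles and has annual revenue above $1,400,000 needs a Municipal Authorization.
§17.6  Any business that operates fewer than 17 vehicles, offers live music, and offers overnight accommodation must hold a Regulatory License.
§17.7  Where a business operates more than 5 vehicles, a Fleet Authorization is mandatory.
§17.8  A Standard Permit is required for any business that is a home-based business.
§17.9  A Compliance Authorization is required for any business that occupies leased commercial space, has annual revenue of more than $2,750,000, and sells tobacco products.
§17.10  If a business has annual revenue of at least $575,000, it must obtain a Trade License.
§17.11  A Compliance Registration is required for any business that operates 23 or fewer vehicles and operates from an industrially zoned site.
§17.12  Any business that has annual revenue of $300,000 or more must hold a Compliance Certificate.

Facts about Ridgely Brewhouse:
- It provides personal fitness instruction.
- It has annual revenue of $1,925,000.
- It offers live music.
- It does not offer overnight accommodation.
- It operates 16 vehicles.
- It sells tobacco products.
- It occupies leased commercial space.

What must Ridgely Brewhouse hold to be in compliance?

Compliance Certificate, Fleet Authorization, Regulatory Certificate, Trade License

§17.1 occupies leased commercial space; vehicles 16 ≤ 28; revenue $1,925,000 < $2,125,000 → Commercial Tenant Certificate not required.
§17.2 vehicles 16 < 23; provides personal fitness instruction → Municipal Registration not required.
§17.3 revenue $1,925,000 > $1,650,000 → Operating Registration not required.
§17.4 revenue $1,925,000 < $2,400,000; provides personal fitness instruction → Regulatory Certificate required.
§17.5 vehicles 16 ≤ 23; revenue $1,925,000 > $1,400,000 → Municipal Authorization not required.
§17.6 vehicles 16 < 17; offers live music; does not offer overnight accommodation → Regulatory License not required.
§17.7 vehicles 16 > 5 → Fleet Authorization required.
§17.8 occupies leased commercial space (not: is a home-based business) → Standard Permit not required.
§17.9 occupies leased commercial space; revenue $1,925,000 ≤ $2,750,000; sells tobacco products → Compliance Authorization not required.
§17.10 revenue $1,925,000 ≥ $575,000 → Trade License required.
§17.11 vehicles 16 ≤ 23; occupies leased commercial space (not: operates from an industrially zoned site) → Compliance Registration not required.
§17.12 revenue $1,925,000 ≥ $300,000 → Compliance Certificate required.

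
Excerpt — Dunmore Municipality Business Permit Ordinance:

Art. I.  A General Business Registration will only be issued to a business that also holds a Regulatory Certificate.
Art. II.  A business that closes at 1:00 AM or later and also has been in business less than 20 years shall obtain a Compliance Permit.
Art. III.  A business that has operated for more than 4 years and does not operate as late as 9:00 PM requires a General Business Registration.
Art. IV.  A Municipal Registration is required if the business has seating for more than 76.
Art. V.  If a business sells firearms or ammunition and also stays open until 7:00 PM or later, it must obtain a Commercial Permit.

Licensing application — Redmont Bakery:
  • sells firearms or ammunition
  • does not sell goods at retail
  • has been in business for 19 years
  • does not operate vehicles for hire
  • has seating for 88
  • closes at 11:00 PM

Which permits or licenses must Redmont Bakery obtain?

Commercial Permit, Municipal Registration

Art. I. General Business Registration is not required → no effect.
Art. II. closes 11:00 PM, at/before 1:00 AM; years in business 19 < 20 → Compliance Permit not required.
Art. III. years in business 19 > 4; closes 11:00 PM, after 9:00 PM → General Business Registration not required.
Art. IV. seating 88 > 76 → Municipal Registration required.
Art. V. sells firearms or ammunition; closes 11:00 PM, after 7:00 PM → Commercial Permit required.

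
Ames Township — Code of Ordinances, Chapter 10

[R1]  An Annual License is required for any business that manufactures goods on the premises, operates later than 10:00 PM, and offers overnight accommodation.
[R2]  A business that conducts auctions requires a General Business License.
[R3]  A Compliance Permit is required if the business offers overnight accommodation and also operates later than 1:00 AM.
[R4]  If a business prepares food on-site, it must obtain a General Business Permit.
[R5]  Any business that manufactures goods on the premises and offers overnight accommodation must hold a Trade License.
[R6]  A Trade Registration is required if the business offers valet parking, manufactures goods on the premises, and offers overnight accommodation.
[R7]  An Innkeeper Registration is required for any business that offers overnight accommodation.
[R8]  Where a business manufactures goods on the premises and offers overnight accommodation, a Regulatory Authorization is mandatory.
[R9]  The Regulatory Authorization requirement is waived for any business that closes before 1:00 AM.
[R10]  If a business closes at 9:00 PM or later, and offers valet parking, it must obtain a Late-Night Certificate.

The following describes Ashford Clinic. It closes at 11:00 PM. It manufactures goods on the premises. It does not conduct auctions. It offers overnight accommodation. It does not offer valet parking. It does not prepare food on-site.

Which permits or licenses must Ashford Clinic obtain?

[R1] manufactures goods on the premises; closes 11:00 PM, after 10:00 PM; offers overnight accommodation → Annual License required.
[R2] does not conduct auctions → General Business License not required.
[R3] offers overnight accommodation; closes 11:00 PM, at/before 1:00 AM → Compliance Permit not required.
[R4] does not prepare food on-site → General Business Permit not required.
[R5] manufactures goods on the premises; offers overnight accommodation → Trade License required.
[R6] does not offer valet parking; manufactures goods on the premises; offers overnight accommodation → Trade Registration not required.
[R7] offers overnight accommodation → Innkeeper Registration required.
[R8] manufactures goods on the premises; offers overnight accommodation → Regulatory Authorization required.
[R9] closes 11:00 PM, at/before 1:00 AM → exempt from Regulatory Authorization.
[R10] closes 11:00 PM, after 9:00 PM; does not offer valet parking → Late-Night Certificate not required.

Annual License, Innkeeper Registration, Trade License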